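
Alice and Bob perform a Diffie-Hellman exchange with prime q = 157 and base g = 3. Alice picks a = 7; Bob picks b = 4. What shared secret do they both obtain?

40

Bob sends B = g^b mod q = 3^4 mod 157.
3^1 ≡ 3 (mod 157)
3^2 = (3^1)^2 ≡ 3^2 = 9 ≡ 9 (mod 157)
3^4 = (3^2)^2 ≡ 9^2 = 81 ≡ 81 (mod 157)
So B = 81. Alice then computes K = B^a mod q = 81^7 mod 157.
81^1 ≡ 81 (mod 157)
81^2 = (81^1)^2 ≡ 81^2 = 6561 ≡ 124 (mod 157)
81^4 = (81^2)^2 ≡ 124^2 = 15376 ≡ 147 (mod 157)
81^7 = 81^4 · 81^2 · 81^1 ≡ 147 · 124 · 81 ≡ 40 (mod 157).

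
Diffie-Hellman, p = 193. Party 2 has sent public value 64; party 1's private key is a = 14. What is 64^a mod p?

Shared key K = 64^14 mod 193.
64^1 ≡ 64 (mod 193)
64^2 = (64^1)^2 ≡ 64^2 = 4096 ≡ 43 (mod 193)
64^4 = (64^2)^2 ≡ 43^2 = 1849 ≡ 112 (mod 193)
64^8 = (64^4)^2 ≡ 112^2 = 12544 ≡ 192 (mod 193)
64^14 = 64^8 · 64^4 · 64^2 ≡ 192 · 112 · 43 ≡ 9 (mod 193).

9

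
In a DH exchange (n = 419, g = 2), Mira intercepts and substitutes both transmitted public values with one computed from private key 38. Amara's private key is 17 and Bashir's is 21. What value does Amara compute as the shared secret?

300

Amara receives Mira's public value M = 2^38 mod 419 instead of the honest one.
2^1 ≡ 2 (mod 419)
2^2 = (2^1)^2 ≡ 2^2 = 4 ≡ 4 (mod 419)
2^4 = (2^2)^2 ≡ 4^2 = 16 ≡ 16 (mod 419)
2^8 = (2^4)^2 ≡ 16^2 = 256 ≡ 256 (mod 419)
2^16 = (2^8)^2 ≡ 256^2 = 65536 ≡ 172 (mod 419)
2^32 = (2^16)^2 ≡ 172^2 = 29584 ≡ 254 (mod 419)
2^38 = 2^32 · 2^4 · 2^2 ≡ 254 · 16 · 4 ≡ 334 (mod 419).
So M = 334. Amara computes K = M^17 mod 419.
334^1 ≡ 334 (mod 419)
334^2 = (334^1)^2 ≡ 334^2 = 111556 ≡ 102 (mod 419)
334^4 = (334^2)^2 ≡ 102^2 = 10404 ≡ 348 (mod 419)
334^8 = (334^4)^2 ≡ 348^2 = 121104 ≡ 13 (mod 419)
334^16 = (334^8)^2 ≡ 13^2 = 169 ≡ 169 (mod 419)
334^17 = 334^16 · 334^1 ≡ 169 · 334 ≡ 300 (mod 419).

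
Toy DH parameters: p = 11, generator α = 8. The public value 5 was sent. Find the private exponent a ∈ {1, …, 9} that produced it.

8

Try successive powers of 8 modulo 11:
8^1 ≡ 8
8^2 ≡ 9
8^3 ≡ 6
8^4 ≡ 4
8^5 ≡ 10
8^6 ≡ 3
8^7 ≡ 2
8^8 ≡ 5
Found: a = 8.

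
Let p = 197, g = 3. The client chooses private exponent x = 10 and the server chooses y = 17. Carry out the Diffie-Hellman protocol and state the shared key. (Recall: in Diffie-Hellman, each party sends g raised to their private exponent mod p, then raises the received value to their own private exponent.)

The server sends B = g^y mod p = 3^17 mod 197.
3^1 ≡ 3 (mod 197)
3^2 = (3^1)^2 ≡ 3^2 = 9 ≡ 9 (mod 197)
3^4 = (3^2)^2 ≡ 9^2 = 81 ≡ 81 (mod 197)
3^8 = (3^4)^2 ≡ 81^2 = 6561 ≡ 60 (mod 197)
3^16 = (3^8)^2 ≡ 60^2 = 3600 ≡ 54 (mod 197)
3^17 = 3^16 · 3^1 ≡ 54 · 3 ≡ 162 (mod 197).
So B = 162. The client then computes K = B^x mod p = 162^10 mod 197.
162^1 ≡ 162 (mod 197)
162^2 = (162^1)^2 ≡ 162^2 = 26244 ≡ 43 (mod 197)
162^4 = (162^2)^2 ≡ 43^2 = 1849 ≡ 76 (mod 197)
162^8 = (162^4)^2 ≡ 76^2 = 5776 ≡ 63 (mod 197)
162^10 = 162^8 · 162^2 ≡ 63 · 43 ≡ 148 (mod 197).

148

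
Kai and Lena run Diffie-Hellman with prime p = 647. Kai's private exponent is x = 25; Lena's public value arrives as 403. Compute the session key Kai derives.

Shared key K = 403^25 mod 647.
403^1 ≡ 403 (mod 647)
403^2 = (403^1)^2 ≡ 403^2 = 162409 ≡ 12 (mod 647)
403^4 = (403^2)^2 ≡ 12^2 = 144 ≡ 144 (mod 647)
403^8 = (403^4)^2 ≡ 144^2 = 20736 ≡ 32 (mod 647)
403^16 = (403^8)^2 ≡ 32^2 = 1024 ≡ 377 (mod 647)
403^25 = 403^16 · 403^8 · 403^1 ≡ 377 · 32 · 403 ≡ 234 (mod 647).

234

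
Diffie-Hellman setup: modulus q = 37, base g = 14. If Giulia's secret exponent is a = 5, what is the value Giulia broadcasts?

Public value = 14^5 mod 37.
14^1 ≡ 14 (mod 37)
14^2 = (14^1)^2 ≡ 14^2 = 196 ≡ 11 (mod 37)
14^4 = (14^2)^2 ≡ 11^2 = 121 ≡ 10 (mod 37)
14^5 = 14^4 · 14^1 ≡ 10 · 14 ≡ 29 (mod 37).

29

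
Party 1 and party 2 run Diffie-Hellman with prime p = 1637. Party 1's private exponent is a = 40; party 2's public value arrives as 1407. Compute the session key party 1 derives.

560

Shared key K = 1407^40 mod 1637.
1407^1 ≡ 1407 (mod 1637)
1407^2 = (1407^1)^2 ≡ 1407^2 = 1979649 ≡ 516 (mod 1637)
1407^4 = (1407^2)^2 ≡ 516^2 = 266256 ≡ 1062 (mod 1637)
1407^8 = (1407^4)^2 ≡ 1062^2 = 1127844 ≡ 1588 (mod 1637)
1407^16 = (1407^8)^2 ≡ 1588^2 = 2521744 ≡ 764 (mod 1637)
1407^32 = (1407^16)^2 ≡ 764^2 = 583696 ≡ 924 (mod 1637)
1407^40 = 1407^32 · 1407^8 ≡ 924 · 1588 ≡ 560 (mod 1637).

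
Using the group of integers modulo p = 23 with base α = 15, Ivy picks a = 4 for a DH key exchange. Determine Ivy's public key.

2

Public value = 15^4 mod 23.
15^1 ≡ 15 (mod 23)
15^2 = (15^1)^2 ≡ 15^2 = 225 ≡ 18 (mod 23)
15^4 = (15^2)^2 ≡ 18^2 = 324 ≡ 2 (mod 23)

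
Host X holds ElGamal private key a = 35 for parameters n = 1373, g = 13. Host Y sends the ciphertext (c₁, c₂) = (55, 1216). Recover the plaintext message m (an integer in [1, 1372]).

819

Shared mask s = c₁^a mod n = 55^35 mod 1373.
55^1 ≡ 55 (mod 1373)
55^2 = (55^1)^2 ≡ 55^2 = 3025 ≡ 279 (mod 1373)
55^4 = (55^2)^2 ≡ 279^2 = 77841 ≡ 953 (mod 1373)
55^8 = (55^4)^2 ≡ 953^2 = 908209 ≡ 656 (mod 1373)
55^16 = (55^8)^2 ≡ 656^2 = 430336 ≡ 587 (mod 1373)
55^32 = (55^16)^2 ≡ 587^2 = 344569 ≡ 1319 (mod 1373)
55^35 = 55^32 · 55^2 · 55^1 ≡ 1319 · 279 · 55 ≡ 662 (mod 1373).
So s = 662; s⁻¹ ≡ 56 (mod 1373).
m = c₂ · s⁻¹ mod 1373 = 1216 · 56 mod 1373 = 819.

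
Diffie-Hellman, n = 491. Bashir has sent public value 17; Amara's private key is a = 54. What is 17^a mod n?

376

Shared key K = 17^54 mod 491.
17^1 ≡ 17 (mod 491)
17^2 = (17^1)^2 ≡ 17^2 = 289 ≡ 289 (mod 491)
17^4 = (17^2)^2 ≡ 289^2 = 83521 ≡ 51 (mod 491)
17^8 = (17^4)^2 ≡ 51^2 = 2601 ≡ 146 (mod 491)
17^16 = (17^8)^2 ≡ 146^2 = 21316 ≡ 203 (mod 491)
17^32 = (17^16)^2 ≡ 203^2 = 41209 ≡ 456 (mod 491)
17^54 = 17^32 · 17^16 · 17^4 · 17^2 ≡ 456 · 203 · 51 · 289 ≡ 376 (mod 491).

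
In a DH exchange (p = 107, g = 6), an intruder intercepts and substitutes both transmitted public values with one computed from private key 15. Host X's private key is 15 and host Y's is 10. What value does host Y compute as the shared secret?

Host Y receives an intruder's public value M = 6^15 mod 107 instead of the honest one.
6^1 ≡ 6 (mod 107)
6^2 = (6^1)^2 ≡ 6^2 = 36 ≡ 36 (mod 107)
6^4 = (6^2)^2 ≡ 36^2 = 1296 ≡ 12 (mod 107)
6^8 = (6^4)^2 ≡ 12^2 = 144 ≡ 37 (mod 107)
6^15 = 6^8 · 6^4 · 6^2 · 6^1 ≡ 37 · 12 · 36 · 6 ≡ 32 (mod 107).
So M = 32. Host Y computes K = M^10 mod 107.
32^1 ≡ 32 (mod 107)
32^2 = (32^1)^2 ≡ 32^2 = 1024 ≡ 61 (mod 107)
32^4 = (32^2)^2 ≡ 61^2 = 3721 ≡ 83 (mod 107)
32^8 = (32^4)^2 ≡ 83^2 = 6889 ≡ 41 (mod 107)
32^10 = 32^8 · 32^2 ≡ 41 · 61 ≡ 40 (mod 107).

40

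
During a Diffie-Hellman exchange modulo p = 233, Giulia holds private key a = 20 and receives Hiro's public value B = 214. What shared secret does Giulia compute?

Shared key K = 214^20 mod 233.
214^1 ≡ 214 (mod 233)
214^2 = (214^1)^2 ≡ 214^2 = 45796 ≡ 128 (mod 233)
214^4 = (214^2)^2 ≡ 128^2 = 16384 ≡ 74 (mod 233)
214^8 = (214^4)^2 ≡ 74^2 = 5476 ≡ 117 (mod 233)
214^16 = (214^8)^2 ≡ 117^2 = 13689 ≡ 175 (mod 233)
214^20 = 214^16 · 214^4 ≡ 175 · 74 ≡ 135 (mod 233).

135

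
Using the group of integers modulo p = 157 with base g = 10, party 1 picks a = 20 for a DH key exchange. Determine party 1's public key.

124

Public value = 10^20 mod 157.
10^1 ≡ 10 (mod 157)
10^2 = (10^1)^2 ≡ 10^2 = 100 ≡ 100 (mod 157)
10^4 = (10^2)^2 ≡ 100^2 = 10000 ≡ 109 (mod 157)
10^8 = (10^4)^2 ≡ 109^2 = 11881 ≡ 106 (mod 157)
10^16 = (10^8)^2 ≡ 106^2 = 11236 ≡ 89 (mod 157)
10^20 = 10^16 · 10^4 ≡ 89 · 109 ≡ 124 (mod 157).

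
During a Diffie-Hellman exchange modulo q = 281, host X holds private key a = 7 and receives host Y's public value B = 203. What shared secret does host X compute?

40

Shared key K = 203^7 mod 281.
203^1 ≡ 203 (mod 281)
203^2 = (203^1)^2 ≡ 203^2 = 41209 ≡ 183 (mod 281)
203^4 = (203^2)^2 ≡ 183^2 = 33489 ≡ 50 (mod 281)
203^7 = 203^4 · 203^2 · 203^1 ≡ 50 · 183 · 203 ≡ 40 (mod 281).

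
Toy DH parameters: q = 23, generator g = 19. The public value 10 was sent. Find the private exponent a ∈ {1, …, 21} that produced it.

Try successive powers of 19 modulo 23:
19^1 ≡ 19
19^2 ≡ 16
19^3 ≡ 5
19^4 ≡ 3
19^5 ≡ 11
19^6 ≡ 2
19^7 ≡ 15
19^8 ≡ 9
19^9 ≡ 10
Found: a = 9.

9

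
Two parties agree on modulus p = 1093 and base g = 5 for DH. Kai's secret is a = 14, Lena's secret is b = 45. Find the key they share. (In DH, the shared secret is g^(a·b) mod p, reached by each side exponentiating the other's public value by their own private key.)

Kai sends A = g^a mod p = 5^14 mod 1093.
5^1 ≡ 5 (mod 1093)
5^2 = (5^1)^2 ≡ 5^2 = 25 ≡ 25 (mod 1093)
5^4 = (5^2)^2 ≡ 25^2 = 625 ≡ 625 (mod 1093)
5^8 = (5^4)^2 ≡ 625^2 = 390625 ≡ 424 (mod 1093)
5^14 = 5^8 · 5^4 · 5^2 ≡ 424 · 625 · 25 ≡ 327 (mod 1093).
So A = 327. Lena then computes K = A^b mod p = 327^45 mod 1093.
327^1 ≡ 327 (mod 1093)
327^2 = (327^1)^2 ≡ 327^2 = 106929 ≡ 908 (mod 1093)
327^4 = (327^2)^2 ≡ 908^2 = 824464 ≡ 342 (mod 1093)
327^8 = (327^4)^2 ≡ 342^2 = 116964 ≡ 13 (mod 1093)
327^16 = (327^8)^2 ≡ 13^2 = 169 ≡ 169 (mod 1093)
327^32 = (327^16)^2 ≡ 169^2 = 28561 ≡ 143 (mod 1093)
327^45 = 327^32 · 327^8 · 327^4 · 327^1 ≡ 143 · 13 · 342 · 327 ≡ 969 (mod 1093).

969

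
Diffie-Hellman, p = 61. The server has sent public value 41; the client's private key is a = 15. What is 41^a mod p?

Shared key K = 41^15 mod 61.
41^1 ≡ 41 (mod 61)
41^2 = (41^1)^2 ≡ 41^2 = 1681 ≡ 34 (mod 61)
41^4 = (41^2)^2 ≡ 34^2 = 1156 ≡ 58 (mod 61)
41^8 = (41^4)^2 ≡ 58^2 = 3364 ≡ 9 (mod 61)
41^15 = 41^8 · 41^4 · 41^2 · 41^1 ≡ 9 · 58 · 34 · 41 ≡ 60 (mod 61).

60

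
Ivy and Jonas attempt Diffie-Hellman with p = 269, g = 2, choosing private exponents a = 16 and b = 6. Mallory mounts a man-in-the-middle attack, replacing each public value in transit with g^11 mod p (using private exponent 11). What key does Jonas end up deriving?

Jonas receives Mallory's public value M = 2^11 mod 269 instead of the honest one.
2^1 ≡ 2 (mod 269)
2^2 = (2^1)^2 ≡ 2^2 = 4 ≡ 4 (mod 269)
2^4 = (2^2)^2 ≡ 4^2 = 16 ≡ 16 (mod 269)
2^8 = (2^4)^2 ≡ 16^2 = 256 ≡ 256 (mod 269)
2^11 = 2^8 · 2^2 · 2^1 ≡ 256 · 4 · 2 ≡ 165 (mod 269).
So M = 165. Jonas computes K = M^6 mod 269.
165^1 ≡ 165 (mod 269)
165^2 = (165^1)^2 ≡ 165^2 = 27225 ≡ 56 (mod 269)
165^4 = (165^2)^2 ≡ 56^2 = 3136 ≡ 177 (mod 269)
165^6 = 165^4 · 165^2 ≡ 177 · 56 ≡ 228 (mod 269).

228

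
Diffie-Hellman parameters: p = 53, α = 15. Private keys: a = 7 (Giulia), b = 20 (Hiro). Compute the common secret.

28

Giulia sends A = α^a mod p = 15^7 mod 53.
15^1 ≡ 15 (mod 53)
15^2 = (15^1)^2 ≡ 15^2 = 225 ≡ 13 (mod 53)
15^4 = (15^2)^2 ≡ 13^2 = 169 ≡ 10 (mod 53)
15^7 = 15^4 · 15^2 · 15^1 ≡ 10 · 13 · 15 ≡ 42 (mod 53).
So A = 42. Hiro then computes K = A^b mod p = 42^20 mod 53.
42^1 ≡ 42 (mod 53)
42^2 = (42^1)^2 ≡ 42^2 = 1764 ≡ 15 (mod 53)
42^4 = (42^2)^2 ≡ 15^2 = 225 ≡ 13 (mod 53)
42^8 = (42^4)^2 ≡ 13^2 = 169 ≡ 10 (mod 53)
42^16 = (42^8)^2 ≡ 10^2 = 100 ≡ 47 (mod 53)
42^20 = 42^16 · 42^4 ≡ 47 · 13 ≡ 28 (mod 53).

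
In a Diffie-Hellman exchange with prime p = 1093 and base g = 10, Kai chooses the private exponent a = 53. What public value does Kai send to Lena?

139

Public value = 10^53 (mod 1093).
10^1 ≡ 10 (mod 1093)
10^2 = (10^1)^2 ≡ 10^2 = 100 ≡ 100 (mod 1093)
10^4 = (10^2)^2 ≡ 100^2 = 10000 ≡ 163 (mod 1093)
10^8 = (10^4)^2 ≡ 163^2 = 26569 ≡ 337 (mod 1093)
10^16 = (10^8)^2 ≡ 337^2 = 113569 ≡ 990 (mod 1093)
10^32 = (10^16)^2 ≡ 990^2 = 980100 ≡ 772 (mod 1093)
10^53 = 10^32 · 10^16 · 10^4 · 10^1 ≡ 772 · 990 · 163 · 10 ≡ 139 (mod 1093).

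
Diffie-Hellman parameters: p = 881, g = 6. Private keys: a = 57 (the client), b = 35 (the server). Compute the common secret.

834

The server sends B = g^b mod p = 6^35 mod 881.
6^1 ≡ 6 (mod 881)
6^2 = (6^1)^2 ≡ 6^2 = 36 ≡ 36 (mod 881)
6^4 = (6^2)^2 ≡ 36^2 = 1296 ≡ 415 (mod 881)
6^8 = (6^4)^2 ≡ 415^2 = 172225 ≡ 430 (mod 881)
6^16 = (6^8)^2 ≡ 430^2 = 184900 ≡ 771 (mod 881)
6^32 = (6^16)^2 ≡ 771^2 = 594441 ≡ 647 (mod 881)
6^35 = 6^32 · 6^2 · 6^1 ≡ 647 · 36 · 6 ≡ 554 (mod 881).
So B = 554. The client then computes K = B^a mod p = 554^57 mod 881.
554^1 ≡ 554 (mod 881)
554^2 = (554^1)^2 ≡ 554^2 = 306916 ≡ 328 (mod 881)
554^4 = (554^2)^2 ≡ 328^2 = 107584 ≡ 102 (mod 881)
554^8 = (554^4)^2 ≡ 102^2 = 10404 ≡ 713 (mod 881)
554^16 = (554^8)^2 ≡ 713^2 = 508369 ≡ 32 (mod 881)
554^32 = (554^16)^2 ≡ 32^2 = 1024 ≡ 143 (mod 881)
554^57 = 554^32 · 554^16 · 554^8 · 554^1 ≡ 143 · 32 · 713 · 554 ≡ 834 (mod 881).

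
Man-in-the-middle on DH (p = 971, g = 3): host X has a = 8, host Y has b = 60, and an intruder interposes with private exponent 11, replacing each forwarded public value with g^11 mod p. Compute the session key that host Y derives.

Host Y receives an intruder's public value M = 3^11 mod 971 instead of the honest one.
3^1 ≡ 3 (mod 971)
3^2 = (3^1)^2 ≡ 3^2 = 9 ≡ 9 (mod 971)
3^4 = (3^2)^2 ≡ 9^2 = 81 ≡ 81 (mod 971)
3^8 = (3^4)^2 ≡ 81^2 = 6561 ≡ 735 (mod 971)
3^11 = 3^8 · 3^2 · 3^1 ≡ 735 · 9 · 3 ≡ 425 (mod 971).
So M = 425. Host Y computes K = M^60 mod 971.
425^1 ≡ 425 (mod 971)
425^2 = (425^1)^2 ≡ 425^2 = 180625 ≡ 19 (mod 971)
425^4 = (425^2)^2 ≡ 19^2 = 361 ≡ 361 (mod 971)
425^8 = (425^4)^2 ≡ 361^2 = 130321 ≡ 207 (mod 971)
425^16 = (425^8)^2 ≡ 207^2 = 42849 ≡ 125 (mod 971)
425^32 = (425^16)^2 ≡ 125^2 = 15625 ≡ 89 (mod 971)
425^60 = 425^32 · 425^16 · 425^8 · 425^4 ≡ 89 · 125 · 207 · 361 ≡ 689 (mod 971).

689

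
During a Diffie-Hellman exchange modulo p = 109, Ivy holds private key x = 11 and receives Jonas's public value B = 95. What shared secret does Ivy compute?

42

Shared key K = 95^11 mod 109.
95^1 ≡ 95 (mod 109)
95^2 = (95^1)^2 ≡ 95^2 = 9025 ≡ 87 (mod 109)
95^4 = (95^2)^2 ≡ 87^2 = 7569 ≡ 48 (mod 109)
95^8 = (95^4)^2 ≡ 48^2 = 2304 ≡ 15 (mod 109)
95^11 = 95^8 · 95^2 · 95^1 ≡ 15 · 87 · 95 ≡ 42 (mod 109).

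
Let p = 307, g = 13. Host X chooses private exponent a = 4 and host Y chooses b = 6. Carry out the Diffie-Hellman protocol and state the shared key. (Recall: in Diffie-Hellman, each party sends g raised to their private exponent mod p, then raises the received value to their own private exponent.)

Host Y sends B = g^b mod p = 13^6 mod 307.
13^1 ≡ 13 (mod 307)
13^2 = (13^1)^2 ≡ 13^2 = 169 ≡ 169 (mod 307)
13^4 = (13^2)^2 ≡ 169^2 = 28561 ≡ 10 (mod 307)
13^6 = 13^4 · 13^2 ≡ 10 · 169 ≡ 155 (mod 307).
So B = 155. Host X then computes K = B^a mod p = 155^4 mod 307.
155^1 ≡ 155 (mod 307)
155^2 = (155^1)^2 ≡ 155^2 = 24025 ≡ 79 (mod 307)
155^4 = (155^2)^2 ≡ 79^2 = 6241 ≡ 101 (mod 307)

101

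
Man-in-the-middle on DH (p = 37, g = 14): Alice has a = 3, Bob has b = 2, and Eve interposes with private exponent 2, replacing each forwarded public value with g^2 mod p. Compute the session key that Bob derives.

Bob receives Eve's public value M = 14^2 mod 37 instead of the honest one.
14^1 ≡ 14 (mod 37)
14^2 = (14^1)^2 ≡ 14^2 = 196 ≡ 11 (mod 37)
So M = 11. Bob computes K = M^2 mod 37.
11^1 ≡ 11 (mod 37)
11^2 = (11^1)^2 ≡ 11^2 = 121 ≡ 10 (mod 37)

10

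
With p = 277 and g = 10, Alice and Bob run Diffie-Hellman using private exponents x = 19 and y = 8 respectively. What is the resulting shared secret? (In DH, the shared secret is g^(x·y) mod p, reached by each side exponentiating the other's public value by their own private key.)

252

Bob sends B = g^y mod p = 10^8 mod 277.
10^1 ≡ 10 (mod 277)
10^2 = (10^1)^2 ≡ 10^2 = 100 ≡ 100 (mod 277)
10^4 = (10^2)^2 ≡ 100^2 = 10000 ≡ 28 (mod 277)
10^8 = (10^4)^2 ≡ 28^2 = 784 ≡ 230 (mod 277)
So B = 230. Alice then computes K = B^x mod p = 230^19 mod 277.
230^1 ≡ 230 (mod 277)
230^2 = (230^1)^2 ≡ 230^2 = 52900 ≡ 270 (mod 277)
230^4 = (230^2)^2 ≡ 270^2 = 72900 ≡ 49 (mod 277)
230^8 = (230^4)^2 ≡ 49^2 = 2401 ≡ 185 (mod 277)
230^16 = (230^8)^2 ≡ 185^2 = 34225 ≡ 154 (mod 277)
230^19 = 230^16 · 230^2 · 230^1 ≡ 154 · 270 · 230 ≡ 252 (mod 277).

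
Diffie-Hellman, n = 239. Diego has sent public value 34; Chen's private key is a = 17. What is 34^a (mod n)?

Shared key K = 34^17 mod 239.
34^1 ≡ 34 (mod 239)
34^2 = (34^1)^2 ≡ 34^2 = 1156 ≡ 200 (mod 239)
34^4 = (34^2)^2 ≡ 200^2 = 40000 ≡ 87 (mod 239)
34^8 = (34^4)^2 ≡ 87^2 = 7569 ≡ 160 (mod 239)
34^16 = (34^8)^2 ≡ 160^2 = 25600 ≡ 27 (mod 239)
34^17 = 34^16 · 34^1 ≡ 27 · 34 ≡ 201 (mod 239).

201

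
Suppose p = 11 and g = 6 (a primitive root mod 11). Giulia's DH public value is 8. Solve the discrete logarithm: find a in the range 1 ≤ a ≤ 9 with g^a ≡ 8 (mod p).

Try successive powers of 6 modulo 11:
6^1 ≡ 6
6^2 ≡ 3
6^3 ≡ 7
6^4 ≡ 9
6^5 ≡ 10
6^6 ≡ 5
6^7 ≡ 8
Found: a = 7.

7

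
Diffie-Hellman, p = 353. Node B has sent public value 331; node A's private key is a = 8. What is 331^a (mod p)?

140

Shared key K = 331^8 mod 353.
331^1 ≡ 331 (mod 353)
331^2 = (331^1)^2 ≡ 331^2 = 109561 ≡ 131 (mod 353)
331^4 = (331^2)^2 ≡ 131^2 = 17161 ≡ 217 (mod 353)
331^8 = (331^4)^2 ≡ 217^2 = 47089 ≡ 140 (mod 353)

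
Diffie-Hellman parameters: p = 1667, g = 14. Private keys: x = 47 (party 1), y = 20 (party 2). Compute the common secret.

730

Party 2 sends B = g^y mod p = 14^20 mod 1667.
14^1 ≡ 14 (mod 1667)
14^2 = (14^1)^2 ≡ 14^2 = 196 ≡ 196 (mod 1667)
14^4 = (14^2)^2 ≡ 196^2 = 38416 ≡ 75 (mod 1667)
14^8 = (14^4)^2 ≡ 75^2 = 5625 ≡ 624 (mod 1667)
14^16 = (14^8)^2 ≡ 624^2 = 389376 ≡ 965 (mod 1667)
14^20 = 14^16 · 14^4 ≡ 965 · 75 ≡ 694 (mod 1667).
So B = 694. Party 1 then computes K = B^x mod p = 694^47 mod 1667.
694^1 ≡ 694 (mod 1667)
694^2 = (694^1)^2 ≡ 694^2 = 481636 ≡ 1540 (mod 1667)
694^4 = (694^2)^2 ≡ 1540^2 = 2371600 ≡ 1126 (mod 1667)
694^8 = (694^4)^2 ≡ 1126^2 = 1267876 ≡ 956 (mod 1667)
694^16 = (694^8)^2 ≡ 956^2 = 913936 ≡ 420 (mod 1667)
694^32 = (694^16)^2 ≡ 420^2 = 176400 ≡ 1365 (mod 1667)
694^47 = 694^32 · 694^8 · 694^4 · 694^2 · 694^1 ≡ 1365 · 956 · 1126 · 1540 · 694 ≡ 730 (mod 1667).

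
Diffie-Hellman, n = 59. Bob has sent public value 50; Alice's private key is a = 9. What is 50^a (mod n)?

2

Shared key K = 50^9 mod 59.
50^1 ≡ 50 (mod 59)
50^2 = (50^1)^2 ≡ 50^2 = 2500 ≡ 22 (mod 59)
50^4 = (50^2)^2 ≡ 22^2 = 484 ≡ 12 (mod 59)
50^8 = (50^4)^2 ≡ 12^2 = 144 ≡ 26 (mod 59)
50^9 = 50^8 · 50^1 ≡ 26 · 50 ≡ 2 (mod 59).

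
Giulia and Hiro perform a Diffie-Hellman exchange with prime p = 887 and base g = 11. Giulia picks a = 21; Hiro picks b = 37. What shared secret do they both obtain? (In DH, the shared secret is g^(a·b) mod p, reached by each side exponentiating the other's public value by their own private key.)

296

Hiro sends B = g^b mod p = 11^37 mod 887.
11^1 ≡ 11 (mod 887)
11^2 = (11^1)^2 ≡ 11^2 = 121 ≡ 121 (mod 887)
11^4 = (11^2)^2 ≡ 121^2 = 14641 ≡ 449 (mod 887)
11^8 = (11^4)^2 ≡ 449^2 = 201601 ≡ 252 (mod 887)
11^16 = (11^8)^2 ≡ 252^2 = 63504 ≡ 527 (mod 887)
11^32 = (11^16)^2 ≡ 527^2 = 277729 ≡ 98 (mod 887)
11^37 = 11^32 · 11^4 · 11^1 ≡ 98 · 449 · 11 ≡ 607 (mod 887).
So B = 607. Giulia then computes K = B^a mod p = 607^21 mod 887.
607^1 ≡ 607 (mod 887)
607^2 = (607^1)^2 ≡ 607^2 = 368449 ≡ 344 (mod 887)
607^4 = (607^2)^2 ≡ 344^2 = 118336 ≡ 365 (mod 887)
607^8 = (607^4)^2 ≡ 365^2 = 133225 ≡ 175 (mod 887)
607^16 = (607^8)^2 ≡ 175^2 = 30625 ≡ 467 (mod 887)
607^21 = 607^16 · 607^4 · 607^1 ≡ 467 · 365 · 607 ≡ 296 (mod 887).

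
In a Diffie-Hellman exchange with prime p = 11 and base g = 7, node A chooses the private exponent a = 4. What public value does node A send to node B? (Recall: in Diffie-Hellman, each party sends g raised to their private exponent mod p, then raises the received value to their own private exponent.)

Public value = 7^4 (mod 11).
7^1 ≡ 7 (mod 11)
7^2 = (7^1)^2 ≡ 7^2 = 49 ≡ 5 (mod 11)
7^4 = (7^2)^2 ≡ 5^2 = 25 ≡ 3 (mod 11)

3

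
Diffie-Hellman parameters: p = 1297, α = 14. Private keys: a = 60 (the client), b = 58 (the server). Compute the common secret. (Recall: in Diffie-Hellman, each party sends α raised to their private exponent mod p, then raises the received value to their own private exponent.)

The server sends B = α^b mod p = 14^58 mod 1297.
14^1 ≡ 14 (mod 1297)
14^2 = (14^1)^2 ≡ 14^2 = 196 ≡ 196 (mod 1297)
14^4 = (14^2)^2 ≡ 196^2 = 38416 ≡ 803 (mod 1297)
14^8 = (14^4)^2 ≡ 803^2 = 644809 ≡ 200 (mod 1297)
14^16 = (14^8)^2 ≡ 200^2 = 40000 ≡ 1090 (mod 1297)
14^32 = (14^16)^2 ≡ 1090^2 = 1188100 ≡ 48 (mod 1297)
14^58 = 14^32 · 14^16 · 14^8 · 14^2 ≡ 48 · 1090 · 200 · 196 ≡ 494 (mod 1297).
So B = 494. The client then computes K = B^a mod p = 494^60 mod 1297.
494^1 ≡ 494 (mod 1297)
494^2 = (494^1)^2 ≡ 494^2 = 244036 ≡ 200 (mod 1297)
494^4 = (494^2)^2 ≡ 200^2 = 40000 ≡ 1090 (mod 1297)
494^8 = (494^4)^2 ≡ 1090^2 = 1188100 ≡ 48 (mod 1297)
494^16 = (494^8)^2 ≡ 48^2 = 2304 ≡ 1007 (mod 1297)
494^32 = (494^16)^2 ≡ 1007^2 = 1014049 ≡ 1092 (mod 1297)
494^60 = 494^32 · 494^16 · 494^8 · 494^4 ≡ 1092 · 1007 · 48 · 1090 ≡ 104 (mod 1297).

104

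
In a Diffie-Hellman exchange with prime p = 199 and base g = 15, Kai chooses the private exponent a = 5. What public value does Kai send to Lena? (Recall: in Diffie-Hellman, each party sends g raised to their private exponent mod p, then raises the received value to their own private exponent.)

190

Public value = 15^5 (mod 199).
15^1 ≡ 15 (mod 199)
15^2 = (15^1)^2 ≡ 15^2 = 225 ≡ 26 (mod 199)
15^4 = (15^2)^2 ≡ 26^2 = 676 ≡ 79 (mod 199)
15^5 = 15^4 · 15^1 ≡ 79 · 15 ≡ 190 (mod 199).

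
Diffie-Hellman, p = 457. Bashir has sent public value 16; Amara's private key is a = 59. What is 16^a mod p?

Shared key K = 16^59 mod 457.
16^1 ≡ 16 (mod 457)
16^2 = (16^1)^2 ≡ 16^2 = 256 ≡ 256 (mod 457)
16^4 = (16^2)^2 ≡ 256^2 = 65536 ≡ 185 (mod 457)
16^8 = (16^4)^2 ≡ 185^2 = 34225 ≡ 407 (mod 457)
16^16 = (16^8)^2 ≡ 407^2 = 165649 ≡ 215 (mod 457)
16^32 = (16^16)^2 ≡ 215^2 = 46225 ≡ 68 (mod 457)
16^59 = 16^32 · 16^16 · 16^8 · 16^2 · 16^1 ≡ 68 · 215 · 407 · 256 · 16 ≡ 256 (mod 457).

256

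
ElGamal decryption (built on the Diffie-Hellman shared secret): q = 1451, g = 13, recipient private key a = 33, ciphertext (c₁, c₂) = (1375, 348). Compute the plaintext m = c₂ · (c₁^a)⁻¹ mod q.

Shared mask s = c₁^a mod q = 1375^33 mod 1451.
1375^1 ≡ 1375 (mod 1451)
1375^2 = (1375^1)^2 ≡ 1375^2 = 1890625 ≡ 1423 (mod 1451)
1375^4 = (1375^2)^2 ≡ 1423^2 = 2024929 ≡ 784 (mod 1451)
1375^8 = (1375^4)^2 ≡ 784^2 = 614656 ≡ 883 (mod 1451)
1375^16 = (1375^8)^2 ≡ 883^2 = 779689 ≡ 502 (mod 1451)
1375^32 = (1375^16)^2 ≡ 502^2 = 252004 ≡ 981 (mod 1451)
1375^33 = 1375^32 · 1375^1 ≡ 981 · 1375 ≡ 896 (mod 1451).
So s = 896; s⁻¹ ≡ 617 (mod 1451).
m = c₂ · s⁻¹ mod 1451 = 348 · 617 mod 1451 = 1419.

1419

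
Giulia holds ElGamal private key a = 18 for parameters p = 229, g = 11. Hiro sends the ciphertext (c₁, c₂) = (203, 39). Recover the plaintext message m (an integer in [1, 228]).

131

Shared mask s = c₁^a mod p = 203^18 mod 229.
203^1 ≡ 203 (mod 229)
203^2 = (203^1)^2 ≡ 203^2 = 41209 ≡ 218 (mod 229)
203^4 = (203^2)^2 ≡ 218^2 = 47524 ≡ 121 (mod 229)
203^8 = (203^4)^2 ≡ 121^2 = 14641 ≡ 214 (mod 229)
203^16 = (203^8)^2 ≡ 214^2 = 45796 ≡ 225 (mod 229)
203^18 = 203^16 · 203^2 ≡ 225 · 218 ≡ 44 (mod 229).
So s = 44; s⁻¹ ≡ 203 (mod 229).
m = c₂ · s⁻¹ mod 229 = 39 · 203 mod 229 = 131.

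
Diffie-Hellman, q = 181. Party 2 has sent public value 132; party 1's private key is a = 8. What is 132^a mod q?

Shared key K = 132^8 mod 181.
132^1 ≡ 132 (mod 181)
132^2 = (132^1)^2 ≡ 132^2 = 17424 ≡ 48 (mod 181)
132^4 = (132^2)^2 ≡ 48^2 = 2304 ≡ 132 (mod 181)
132^8 = (132^4)^2 ≡ 132^2 = 17424 ≡ 48 (mod 181)

48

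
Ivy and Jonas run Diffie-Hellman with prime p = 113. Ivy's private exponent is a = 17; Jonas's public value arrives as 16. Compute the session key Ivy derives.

28

Shared key K = 16^17 mod 113.
16^1 ≡ 16 (mod 113)
16^2 = (16^1)^2 ≡ 16^2 = 256 ≡ 30 (mod 113)
16^4 = (16^2)^2 ≡ 30^2 = 900 ≡ 109 (mod 113)
16^8 = (16^4)^2 ≡ 109^2 = 11881 ≡ 16 (mod 113)
16^16 = (16^8)^2 ≡ 16^2 = 256 ≡ 30 (mod 113)
16^17 = 16^16 · 16^1 ≡ 30 · 16 ≡ 28 (mod 113).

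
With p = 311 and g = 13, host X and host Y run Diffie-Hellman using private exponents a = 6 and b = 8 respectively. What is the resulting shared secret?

234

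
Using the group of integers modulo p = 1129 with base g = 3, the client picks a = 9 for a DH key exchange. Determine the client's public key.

490

Public value = 3^{9} \pmod{1129}.
3^1 ≡ 3 (mod 1129)
3^2 = (3^1)^2 ≡ 3^2 = 9 ≡ 9 (mod 1129)
3^4 = (3^2)^2 ≡ 9^2 = 81 ≡ 81 (mod 1129)
3^8 = (3^4)^2 ≡ 81^2 = 6561 ≡ 916 (mod 1129)
3^9 = 3^8 · 3^1 ≡ 916 · 3 ≡ 490 (mod 1129).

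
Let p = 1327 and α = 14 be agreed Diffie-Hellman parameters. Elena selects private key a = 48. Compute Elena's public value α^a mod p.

1175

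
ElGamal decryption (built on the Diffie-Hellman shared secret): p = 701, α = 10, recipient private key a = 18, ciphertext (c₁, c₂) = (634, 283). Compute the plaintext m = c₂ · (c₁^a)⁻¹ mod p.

256

Shared mask s = c₁^a mod p = 634^18 mod 701.
634^1 ≡ 634 (mod 701)
634^2 = (634^1)^2 ≡ 634^2 = 401956 ≡ 283 (mod 701)
634^4 = (634^2)^2 ≡ 283^2 = 80089 ≡ 175 (mod 701)
634^8 = (634^4)^2 ≡ 175^2 = 30625 ≡ 482 (mod 701)
634^16 = (634^8)^2 ≡ 482^2 = 232324 ≡ 293 (mod 701)
634^18 = 634^16 · 634^2 ≡ 293 · 283 ≡ 201 (mod 701).
So s = 201; s⁻¹ ≡ 422 (mod 701).
m = c₂ · s⁻¹ mod 701 = 283 · 422 mod 701 = 256.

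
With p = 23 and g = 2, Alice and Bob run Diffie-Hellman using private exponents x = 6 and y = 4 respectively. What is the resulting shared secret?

Bob sends B = g^y mod p = 2^4 mod 23.
2^1 ≡ 2 (mod 23)
2^2 = (2^1)^2 ≡ 2^2 = 4 ≡ 4 (mod 23)
2^4 = (2^2)^2 ≡ 4^2 = 16 ≡ 16 (mod 23)
So B = 16. Alice then computes K = B^x mod p = 16^6 mod 23.
16^1 ≡ 16 (mod 23)
16^2 = (16^1)^2 ≡ 16^2 = 256 ≡ 3 (mod 23)
16^4 = (16^2)^2 ≡ 3^2 = 9 ≡ 9 (mod 23)
16^6 = 16^4 · 16^2 ≡ 9 · 3 ≡ 4 (mod 23).

4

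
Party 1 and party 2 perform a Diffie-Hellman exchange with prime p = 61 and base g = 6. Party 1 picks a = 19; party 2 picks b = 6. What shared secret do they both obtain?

Party 1 sends A = g^a mod p = 6^19 mod 61.
6^1 ≡ 6 (mod 61)
6^2 = (6^1)^2 ≡ 6^2 = 36 ≡ 36 (mod 61)
6^4 = (6^2)^2 ≡ 36^2 = 1296 ≡ 15 (mod 61)
6^8 = (6^4)^2 ≡ 15^2 = 225 ≡ 42 (mod 61)
6^16 = (6^8)^2 ≡ 42^2 = 1764 ≡ 56 (mod 61)
6^19 = 6^16 · 6^2 · 6^1 ≡ 56 · 36 · 6 ≡ 18 (mod 61).
So A = 18. Party 2 then computes K = A^b mod p = 18^6 mod 61.
18^1 ≡ 18 (mod 61)
18^2 = (18^1)^2 ≡ 18^2 = 324 ≡ 19 (mod 61)
18^4 = (18^2)^2 ≡ 19^2 = 361 ≡ 56 (mod 61)
18^6 = 18^4 · 18^2 ≡ 56 · 19 ≡ 27 (mod 61).

27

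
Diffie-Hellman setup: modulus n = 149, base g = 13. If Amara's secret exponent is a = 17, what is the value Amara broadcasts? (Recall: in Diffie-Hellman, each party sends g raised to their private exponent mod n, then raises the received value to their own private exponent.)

Public value = 13^17 (mod 149).
13^1 ≡ 13 (mod 149)
13^2 = (13^1)^2 ≡ 13^2 = 169 ≡ 20 (mod 149)
13^4 = (13^2)^2 ≡ 20^2 = 400 ≡ 102 (mod 149)
13^8 = (13^4)^2 ≡ 102^2 = 10404 ≡ 123 (mod 149)
13^16 = (13^8)^2 ≡ 123^2 = 15129 ≡ 80 (mod 149)
13^17 = 13^16 · 13^1 ≡ 80 · 13 ≡ 146 (mod 149).

146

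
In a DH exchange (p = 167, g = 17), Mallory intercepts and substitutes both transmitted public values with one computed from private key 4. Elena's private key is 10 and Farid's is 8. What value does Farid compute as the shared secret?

132

Farid receives Mallory's public value M = 17^4 mod 167 instead of the honest one.
17^1 ≡ 17 (mod 167)
17^2 = (17^1)^2 ≡ 17^2 = 289 ≡ 122 (mod 167)
17^4 = (17^2)^2 ≡ 122^2 = 14884 ≡ 21 (mod 167)
So M = 21. Farid computes K = M^8 mod 167.
21^1 ≡ 21 (mod 167)
21^2 = (21^1)^2 ≡ 21^2 = 441 ≡ 107 (mod 167)
21^4 = (21^2)^2 ≡ 107^2 = 11449 ≡ 93 (mod 167)
21^8 = (21^4)^2 ≡ 93^2 = 8649 ≡ 132 (mod 167)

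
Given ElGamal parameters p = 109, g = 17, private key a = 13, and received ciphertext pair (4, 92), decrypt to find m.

Shared mask s = c₁^a mod p = 4^13 mod 109.
4^1 ≡ 4 (mod 109)
4^2 = (4^1)^2 ≡ 4^2 = 16 ≡ 16 (mod 109)
4^4 = (4^2)^2 ≡ 16^2 = 256 ≡ 38 (mod 109)
4^8 = (4^4)^2 ≡ 38^2 = 1444 ≡ 27 (mod 109)
4^13 = 4^8 · 4^4 · 4^1 ≡ 27 · 38 · 4 ≡ 71 (mod 109).
So s = 71; s⁻¹ ≡ 43 (mod 109).
m = c₂ · s⁻¹ mod 109 = 92 · 43 mod 109 = 32.

32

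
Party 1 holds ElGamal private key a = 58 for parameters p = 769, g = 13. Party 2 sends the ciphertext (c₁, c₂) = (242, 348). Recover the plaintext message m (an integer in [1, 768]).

132

Shared mask s = c₁^a mod p = 242^58 mod 769.
242^1 ≡ 242 (mod 769)
242^2 = (242^1)^2 ≡ 242^2 = 58564 ≡ 120 (mod 769)
242^4 = (242^2)^2 ≡ 120^2 = 14400 ≡ 558 (mod 769)
242^8 = (242^4)^2 ≡ 558^2 = 311364 ≡ 688 (mod 769)
242^16 = (242^8)^2 ≡ 688^2 = 473344 ≡ 409 (mod 769)
242^32 = (242^16)^2 ≡ 409^2 = 167281 ≡ 408 (mod 769)
242^58 = 242^32 · 242^16 · 242^8 · 242^2 ≡ 408 · 409 · 688 · 120 ≡ 492 (mod 769).
So s = 492; s⁻¹ ≡ 186 (mod 769).
m = c₂ · s⁻¹ mod 769 = 348 · 186 mod 769 = 132.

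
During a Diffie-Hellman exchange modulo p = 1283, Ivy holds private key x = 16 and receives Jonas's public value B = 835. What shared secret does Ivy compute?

323

Shared key K = 835^16 mod 1283.
835^1 ≡ 835 (mod 1283)
835^2 = (835^1)^2 ≡ 835^2 = 697225 ≡ 556 (mod 1283)
835^4 = (835^2)^2 ≡ 556^2 = 309136 ≡ 1216 (mod 1283)
835^8 = (835^4)^2 ≡ 1216^2 = 1478656 ≡ 640 (mod 1283)
835^16 = (835^8)^2 ≡ 640^2 = 409600 ≡ 323 (mod 1283)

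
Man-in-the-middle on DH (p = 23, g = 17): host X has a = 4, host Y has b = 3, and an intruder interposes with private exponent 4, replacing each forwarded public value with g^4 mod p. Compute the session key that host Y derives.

6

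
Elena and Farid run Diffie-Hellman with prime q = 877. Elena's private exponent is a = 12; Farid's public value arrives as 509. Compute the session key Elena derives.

Shared key K = 509^12 mod 877.
509^1 ≡ 509 (mod 877)
509^2 = (509^1)^2 ≡ 509^2 = 259081 ≡ 366 (mod 877)
509^4 = (509^2)^2 ≡ 366^2 = 133956 ≡ 652 (mod 877)
509^8 = (509^4)^2 ≡ 652^2 = 425104 ≡ 636 (mod 877)
509^12 = 509^8 · 509^4 ≡ 636 · 652 ≡ 728 (mod 877).

728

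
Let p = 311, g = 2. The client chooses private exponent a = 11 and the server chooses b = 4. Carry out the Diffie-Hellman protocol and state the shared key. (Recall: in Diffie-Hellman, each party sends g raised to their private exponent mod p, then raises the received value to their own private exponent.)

The server sends B = g^b mod p = 2^4 mod 311.
2^1 ≡ 2 (mod 311)
2^2 = (2^1)^2 ≡ 2^2 = 4 ≡ 4 (mod 311)
2^4 = (2^2)^2 ≡ 4^2 = 16 ≡ 16 (mod 311)
So B = 16. The client then computes K = B^a mod p = 16^11 mod 311.
16^1 ≡ 16 (mod 311)
16^2 = (16^1)^2 ≡ 16^2 = 256 ≡ 256 (mod 311)
16^4 = (16^2)^2 ≡ 256^2 = 65536 ≡ 226 (mod 311)
16^8 = (16^4)^2 ≡ 226^2 = 51076 ≡ 72 (mod 311)
16^11 = 16^8 · 16^2 · 16^1 ≡ 72 · 256 · 16 ≡ 84 (mod 311).

84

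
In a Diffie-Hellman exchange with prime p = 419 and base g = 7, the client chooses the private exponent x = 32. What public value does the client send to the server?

Public value = 7^32 (mod 419).
7^1 ≡ 7 (mod 419)
7^2 = (7^1)^2 ≡ 7^2 = 49 ≡ 49 (mod 419)
7^4 = (7^2)^2 ≡ 49^2 = 2401 ≡ 306 (mod 419)
7^8 = (7^4)^2 ≡ 306^2 = 93636 ≡ 199 (mod 419)
7^16 = (7^8)^2 ≡ 199^2 = 39601 ≡ 215 (mod 419)
7^32 = (7^16)^2 ≡ 215^2 = 46225 ≡ 135 (mod 419)

135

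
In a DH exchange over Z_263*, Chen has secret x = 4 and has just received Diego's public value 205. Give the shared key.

132

Shared key K = 205^4 mod 263.
205^1 ≡ 205 (mod 263)
205^2 = (205^1)^2 ≡ 205^2 = 42025 ≡ 208 (mod 263)
205^4 = (205^2)^2 ≡ 208^2 = 43264 ≡ 132 (mod 263)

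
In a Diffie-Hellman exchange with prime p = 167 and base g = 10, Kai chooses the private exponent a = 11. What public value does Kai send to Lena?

Public value = 10^11 mod 167.
10^1 ≡ 10 (mod 167)
10^2 = (10^1)^2 ≡ 10^2 = 100 ≡ 100 (mod 167)
10^4 = (10^2)^2 ≡ 100^2 = 10000 ≡ 147 (mod 167)
10^8 = (10^4)^2 ≡ 147^2 = 21609 ≡ 66 (mod 167)
10^11 = 10^8 · 10^2 · 10^1 ≡ 66 · 100 · 10 ≡ 35 (mod 167).

35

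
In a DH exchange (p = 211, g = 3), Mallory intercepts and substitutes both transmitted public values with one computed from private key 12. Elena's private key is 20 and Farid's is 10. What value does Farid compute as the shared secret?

Farid receives Mallory's public value M = 3^12 mod 211 instead of the honest one.
3^1 ≡ 3 (mod 211)
3^2 = (3^1)^2 ≡ 3^2 = 9 ≡ 9 (mod 211)
3^4 = (3^2)^2 ≡ 9^2 = 81 ≡ 81 (mod 211)
3^8 = (3^4)^2 ≡ 81^2 = 6561 ≡ 20 (mod 211)
3^12 = 3^8 · 3^4 ≡ 20 · 81 ≡ 143 (mod 211).
So M = 143. Farid computes K = M^10 mod 211.
143^1 ≡ 143 (mod 211)
143^2 = (143^1)^2 ≡ 143^2 = 20449 ≡ 193 (mod 211)
143^4 = (143^2)^2 ≡ 193^2 = 37249 ≡ 113 (mod 211)
143^8 = (143^4)^2 ≡ 113^2 = 12769 ≡ 109 (mod 211)
143^10 = 143^8 · 143^2 ≡ 109 · 193 ≡ 148 (mod 211).

148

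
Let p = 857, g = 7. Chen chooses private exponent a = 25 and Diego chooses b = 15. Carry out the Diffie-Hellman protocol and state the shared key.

Diego sends B = g^b mod p = 7^15 mod 857.
7^1 ≡ 7 (mod 857)
7^2 = (7^1)^2 ≡ 7^2 = 49 ≡ 49 (mod 857)
7^4 = (7^2)^2 ≡ 49^2 = 2401 ≡ 687 (mod 857)
7^8 = (7^4)^2 ≡ 687^2 = 471969 ≡ 619 (mod 857)
7^15 = 7^8 · 7^4 · 7^2 · 7^1 ≡ 619 · 687 · 49 · 7 ≡ 379 (mod 857).
So B = 379. Chen then computes K = B^a mod p = 379^25 mod 857.
379^1 ≡ 379 (mod 857)
379^2 = (379^1)^2 ≡ 379^2 = 143641 ≡ 522 (mod 857)
379^4 = (379^2)^2 ≡ 522^2 = 272484 ≡ 815 (mod 857)
379^8 = (379^4)^2 ≡ 815^2 = 664225 ≡ 50 (mod 857)
379^16 = (379^8)^2 ≡ 50^2 = 2500 ≡ 786 (mod 857)
379^25 = 379^16 · 379^8 · 379^1 ≡ 786 · 50 · 379 ≡ 40 (mod 857).

40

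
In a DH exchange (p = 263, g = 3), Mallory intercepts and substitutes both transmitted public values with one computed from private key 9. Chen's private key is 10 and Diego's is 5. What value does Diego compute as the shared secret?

43

Diego receives Mallory's public value M = 3^9 mod 263 instead of the honest one.
3^1 ≡ 3 (mod 263)
3^2 = (3^1)^2 ≡ 3^2 = 9 ≡ 9 (mod 263)
3^4 = (3^2)^2 ≡ 9^2 = 81 ≡ 81 (mod 263)
3^8 = (3^4)^2 ≡ 81^2 = 6561 ≡ 249 (mod 263)
3^9 = 3^8 · 3^1 ≡ 249 · 3 ≡ 221 (mod 263).
So M = 221. Diego computes K = M^5 mod 263.
221^1 ≡ 221 (mod 263)
221^2 = (221^1)^2 ≡ 221^2 = 48841 ≡ 186 (mod 263)
221^4 = (221^2)^2 ≡ 186^2 = 34596 ≡ 143 (mod 263)
221^5 = 221^4 · 221^1 ≡ 143 · 221 ≡ 43 (mod 263).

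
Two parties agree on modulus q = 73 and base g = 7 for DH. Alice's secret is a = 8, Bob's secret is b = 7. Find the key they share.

64

Alice sends A = g^a mod q = 7^8 mod 73.
7^1 ≡ 7 (mod 73)
7^2 = (7^1)^2 ≡ 7^2 = 49 ≡ 49 (mod 73)
7^4 = (7^2)^2 ≡ 49^2 = 2401 ≡ 65 (mod 73)
7^8 = (7^4)^2 ≡ 65^2 = 4225 ≡ 64 (mod 73)
So A = 64. Bob then computes K = A^b mod q = 64^7 mod 73.
64^1 ≡ 64 (mod 73)
64^2 = (64^1)^2 ≡ 64^2 = 4096 ≡ 8 (mod 73)
64^4 = (64^2)^2 ≡ 8^2 = 64 ≡ 64 (mod 73)
64^7 = 64^4 · 64^2 · 64^1 ≡ 64 · 8 · 64 ≡ 64 (mod 73).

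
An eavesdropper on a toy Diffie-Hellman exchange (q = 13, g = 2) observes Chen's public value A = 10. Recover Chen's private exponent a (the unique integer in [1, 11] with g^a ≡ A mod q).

10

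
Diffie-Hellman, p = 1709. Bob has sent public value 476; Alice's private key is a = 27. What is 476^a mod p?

Shared key K = 476^27 mod 1709.
476^1 ≡ 476 (mod 1709)
476^2 = (476^1)^2 ≡ 476^2 = 226576 ≡ 988 (mod 1709)
476^4 = (476^2)^2 ≡ 988^2 = 976144 ≡ 305 (mod 1709)
476^8 = (476^4)^2 ≡ 305^2 = 93025 ≡ 739 (mod 1709)
476^16 = (476^8)^2 ≡ 739^2 = 546121 ≡ 950 (mod 1709)
476^27 = 476^16 · 476^8 · 476^2 · 476^1 ≡ 950 · 739 · 988 · 476 ≡ 139 (mod 1709).

139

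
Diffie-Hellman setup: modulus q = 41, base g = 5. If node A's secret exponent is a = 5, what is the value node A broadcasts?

9

Public value = 5^5 (mod 41).
5^1 ≡ 5 (mod 41)
5^2 = (5^1)^2 ≡ 5^2 = 25 ≡ 25 (mod 41)
5^4 = (5^2)^2 ≡ 25^2 = 625 ≡ 10 (mod 41)
5^5 = 5^4 · 5^1 ≡ 10 · 5 ≡ 9 (mod 41).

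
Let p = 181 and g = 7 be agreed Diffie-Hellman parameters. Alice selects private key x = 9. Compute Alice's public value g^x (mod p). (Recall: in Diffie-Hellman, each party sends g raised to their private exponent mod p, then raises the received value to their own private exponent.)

Public value = 7^9 (mod 181).
7^1 ≡ 7 (mod 181)
7^2 = (7^1)^2 ≡ 7^2 = 49 ≡ 49 (mod 181)
7^4 = (7^2)^2 ≡ 49^2 = 2401 ≡ 48 (mod 181)
7^8 = (7^4)^2 ≡ 48^2 = 2304 ≡ 132 (mod 181)
7^9 = 7^8 · 7^1 ≡ 132 · 7 ≡ 19 (mod 181).

19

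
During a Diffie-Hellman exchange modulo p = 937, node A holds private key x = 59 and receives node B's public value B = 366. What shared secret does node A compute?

117

Shared key K = 366^59 mod 937.
366^1 ≡ 366 (mod 937)
366^2 = (366^1)^2 ≡ 366^2 = 133956 ≡ 902 (mod 937)
366^4 = (366^2)^2 ≡ 902^2 = 813604 ≡ 288 (mod 937)
366^8 = (366^4)^2 ≡ 288^2 = 82944 ≡ 488 (mod 937)
366^16 = (366^8)^2 ≡ 488^2 = 238144 ≡ 146 (mod 937)
366^32 = (366^16)^2 ≡ 146^2 = 21316 ≡ 702 (mod 937)
366^59 = 366^32 · 366^16 · 366^8 · 366^2 · 366^1 ≡ 702 · 146 · 488 · 902 · 366 ≡ 117 (mod 937).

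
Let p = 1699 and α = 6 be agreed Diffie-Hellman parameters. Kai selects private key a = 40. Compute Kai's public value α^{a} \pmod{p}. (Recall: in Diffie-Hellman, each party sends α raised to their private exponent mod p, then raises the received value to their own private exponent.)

424

Public value = 6^{40} \pmod{1699}.
6^1 ≡ 6 (mod 1699)
6^2 = (6^1)^2 ≡ 6^2 = 36 ≡ 36 (mod 1699)
6^4 = (6^2)^2 ≡ 36^2 = 1296 ≡ 1296 (mod 1699)
6^8 = (6^4)^2 ≡ 1296^2 = 1679616 ≡ 1004 (mod 1699)
6^16 = (6^8)^2 ≡ 1004^2 = 1008016 ≡ 509 (mod 1699)
6^32 = (6^16)^2 ≡ 509^2 = 259081 ≡ 833 (mod 1699)
6^40 = 6^32 · 6^8 ≡ 833 · 1004 ≡ 424 (mod 1699).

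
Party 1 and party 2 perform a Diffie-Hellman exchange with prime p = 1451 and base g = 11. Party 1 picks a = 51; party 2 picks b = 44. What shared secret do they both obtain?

892

Party 1 sends A = g^a mod p = 11^51 mod 1451.
11^1 ≡ 11 (mod 1451)
11^2 = (11^1)^2 ≡ 11^2 = 121 ≡ 121 (mod 1451)
11^4 = (11^2)^2 ≡ 121^2 = 14641 ≡ 131 (mod 1451)
11^8 = (11^4)^2 ≡ 131^2 = 17161 ≡ 1200 (mod 1451)
11^16 = (11^8)^2 ≡ 1200^2 = 1440000 ≡ 608 (mod 1451)
11^32 = (11^16)^2 ≡ 608^2 = 369664 ≡ 1110 (mod 1451)
11^51 = 11^32 · 11^16 · 11^2 · 11^1 ≡ 1110 · 608 · 121 · 11 ≡ 514 (mod 1451).
So A = 514. Party 2 then computes K = A^b mod p = 514^44 mod 1451.
514^1 ≡ 514 (mod 1451)
514^2 = (514^1)^2 ≡ 514^2 = 264196 ≡ 114 (mod 1451)
514^4 = (514^2)^2 ≡ 114^2 = 12996 ≡ 1388 (mod 1451)
514^8 = (514^4)^2 ≡ 1388^2 = 1926544 ≡ 1067 (mod 1451)
514^16 = (514^8)^2 ≡ 1067^2 = 1138489 ≡ 905 (mod 1451)
514^32 = (514^16)^2 ≡ 905^2 = 819025 ≡ 661 (mod 1451)
514^44 = 514^32 · 514^8 · 514^4 ≡ 661 · 1067 · 1388 ≡ 892 (mod 1451).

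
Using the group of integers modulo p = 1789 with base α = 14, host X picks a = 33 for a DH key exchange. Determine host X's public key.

172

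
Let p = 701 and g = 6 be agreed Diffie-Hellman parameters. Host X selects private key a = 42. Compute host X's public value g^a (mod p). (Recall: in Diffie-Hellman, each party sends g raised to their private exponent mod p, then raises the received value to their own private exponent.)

Public value = 6^42 (mod 701).
6^1 ≡ 6 (mod 701)
6^2 = (6^1)^2 ≡ 6^2 = 36 ≡ 36 (mod 701)
6^4 = (6^2)^2 ≡ 36^2 = 1296 ≡ 595 (mod 701)
6^8 = (6^4)^2 ≡ 595^2 = 354025 ≡ 20 (mod 701)
6^16 = (6^8)^2 ≡ 20^2 = 400 ≡ 400 (mod 701)
6^32 = (6^16)^2 ≡ 400^2 = 160000 ≡ 172 (mod 701)
6^42 = 6^32 · 6^8 · 6^2 ≡ 172 · 20 · 36 ≡ 464 (mod 701).

464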